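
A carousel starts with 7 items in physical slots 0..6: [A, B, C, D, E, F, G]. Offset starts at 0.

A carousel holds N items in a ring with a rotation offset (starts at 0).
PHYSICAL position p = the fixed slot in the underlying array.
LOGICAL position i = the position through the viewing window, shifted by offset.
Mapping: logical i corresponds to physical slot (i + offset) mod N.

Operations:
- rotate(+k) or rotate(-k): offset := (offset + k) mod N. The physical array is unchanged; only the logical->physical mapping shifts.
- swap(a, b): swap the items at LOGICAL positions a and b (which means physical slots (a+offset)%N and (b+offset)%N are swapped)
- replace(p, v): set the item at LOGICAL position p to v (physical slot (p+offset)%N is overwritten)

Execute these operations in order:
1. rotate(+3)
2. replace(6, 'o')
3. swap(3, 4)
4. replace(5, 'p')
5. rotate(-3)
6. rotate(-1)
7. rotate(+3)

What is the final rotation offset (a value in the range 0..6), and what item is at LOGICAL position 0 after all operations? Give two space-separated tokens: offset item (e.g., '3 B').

After op 1 (rotate(+3)): offset=3, physical=[A,B,C,D,E,F,G], logical=[D,E,F,G,A,B,C]
After op 2 (replace(6, 'o')): offset=3, physical=[A,B,o,D,E,F,G], logical=[D,E,F,G,A,B,o]
After op 3 (swap(3, 4)): offset=3, physical=[G,B,o,D,E,F,A], logical=[D,E,F,A,G,B,o]
After op 4 (replace(5, 'p')): offset=3, physical=[G,p,o,D,E,F,A], logical=[D,E,F,A,G,p,o]
After op 5 (rotate(-3)): offset=0, physical=[G,p,o,D,E,F,A], logical=[G,p,o,D,E,F,A]
After op 6 (rotate(-1)): offset=6, physical=[G,p,o,D,E,F,A], logical=[A,G,p,o,D,E,F]
After op 7 (rotate(+3)): offset=2, physical=[G,p,o,D,E,F,A], logical=[o,D,E,F,A,G,p]

Answer: 2 o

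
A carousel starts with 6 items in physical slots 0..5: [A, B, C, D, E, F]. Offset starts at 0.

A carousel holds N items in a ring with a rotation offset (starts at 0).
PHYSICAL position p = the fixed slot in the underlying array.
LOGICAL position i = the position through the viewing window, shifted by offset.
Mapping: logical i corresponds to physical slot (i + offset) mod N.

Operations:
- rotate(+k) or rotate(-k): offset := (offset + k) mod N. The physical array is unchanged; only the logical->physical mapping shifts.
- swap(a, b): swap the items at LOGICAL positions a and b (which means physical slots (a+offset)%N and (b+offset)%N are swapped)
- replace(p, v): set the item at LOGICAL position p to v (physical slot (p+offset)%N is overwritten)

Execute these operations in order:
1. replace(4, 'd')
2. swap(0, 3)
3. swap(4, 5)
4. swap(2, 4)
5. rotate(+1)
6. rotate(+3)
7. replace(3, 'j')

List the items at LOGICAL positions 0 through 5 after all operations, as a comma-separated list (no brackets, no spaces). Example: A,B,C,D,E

After op 1 (replace(4, 'd')): offset=0, physical=[A,B,C,D,d,F], logical=[A,B,C,D,d,F]
After op 2 (swap(0, 3)): offset=0, physical=[D,B,C,A,d,F], logical=[D,B,C,A,d,F]
After op 3 (swap(4, 5)): offset=0, physical=[D,B,C,A,F,d], logical=[D,B,C,A,F,d]
After op 4 (swap(2, 4)): offset=0, physical=[D,B,F,A,C,d], logical=[D,B,F,A,C,d]
After op 5 (rotate(+1)): offset=1, physical=[D,B,F,A,C,d], logical=[B,F,A,C,d,D]
After op 6 (rotate(+3)): offset=4, physical=[D,B,F,A,C,d], logical=[C,d,D,B,F,A]
After op 7 (replace(3, 'j')): offset=4, physical=[D,j,F,A,C,d], logical=[C,d,D,j,F,A]

Answer: C,d,D,j,F,A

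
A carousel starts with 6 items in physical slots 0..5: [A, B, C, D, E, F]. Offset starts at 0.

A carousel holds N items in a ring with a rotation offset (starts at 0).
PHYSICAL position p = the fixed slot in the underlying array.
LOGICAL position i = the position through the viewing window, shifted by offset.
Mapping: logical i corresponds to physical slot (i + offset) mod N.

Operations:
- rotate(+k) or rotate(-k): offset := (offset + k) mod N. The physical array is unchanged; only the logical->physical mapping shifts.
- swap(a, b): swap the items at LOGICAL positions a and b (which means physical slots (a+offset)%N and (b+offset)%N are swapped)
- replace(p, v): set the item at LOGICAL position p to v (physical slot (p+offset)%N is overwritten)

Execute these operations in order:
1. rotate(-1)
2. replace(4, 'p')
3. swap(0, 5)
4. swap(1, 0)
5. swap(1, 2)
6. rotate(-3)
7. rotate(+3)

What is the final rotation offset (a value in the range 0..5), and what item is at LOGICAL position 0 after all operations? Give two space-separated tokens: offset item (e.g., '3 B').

Answer: 5 A

Derivation:
After op 1 (rotate(-1)): offset=5, physical=[A,B,C,D,E,F], logical=[F,A,B,C,D,E]
After op 2 (replace(4, 'p')): offset=5, physical=[A,B,C,p,E,F], logical=[F,A,B,C,p,E]
After op 3 (swap(0, 5)): offset=5, physical=[A,B,C,p,F,E], logical=[E,A,B,C,p,F]
After op 4 (swap(1, 0)): offset=5, physical=[E,B,C,p,F,A], logical=[A,E,B,C,p,F]
After op 5 (swap(1, 2)): offset=5, physical=[B,E,C,p,F,A], logical=[A,B,E,C,p,F]
After op 6 (rotate(-3)): offset=2, physical=[B,E,C,p,F,A], logical=[C,p,F,A,B,E]
After op 7 (rotate(+3)): offset=5, physical=[B,E,C,p,F,A], logical=[A,B,E,C,p,F]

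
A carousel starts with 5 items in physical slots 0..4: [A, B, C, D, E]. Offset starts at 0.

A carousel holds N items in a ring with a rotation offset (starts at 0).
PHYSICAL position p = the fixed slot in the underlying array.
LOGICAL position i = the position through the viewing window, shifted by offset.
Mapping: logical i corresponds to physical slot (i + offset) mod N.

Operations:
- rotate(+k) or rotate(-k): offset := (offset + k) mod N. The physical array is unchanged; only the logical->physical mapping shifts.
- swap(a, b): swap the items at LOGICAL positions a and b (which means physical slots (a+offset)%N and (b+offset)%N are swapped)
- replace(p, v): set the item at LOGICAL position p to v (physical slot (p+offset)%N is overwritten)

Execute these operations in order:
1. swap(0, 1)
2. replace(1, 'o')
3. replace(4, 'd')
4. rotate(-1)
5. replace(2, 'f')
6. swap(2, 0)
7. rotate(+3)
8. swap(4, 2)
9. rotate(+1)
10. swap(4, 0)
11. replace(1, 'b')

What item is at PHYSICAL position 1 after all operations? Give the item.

Answer: f

Derivation:
After op 1 (swap(0, 1)): offset=0, physical=[B,A,C,D,E], logical=[B,A,C,D,E]
After op 2 (replace(1, 'o')): offset=0, physical=[B,o,C,D,E], logical=[B,o,C,D,E]
After op 3 (replace(4, 'd')): offset=0, physical=[B,o,C,D,d], logical=[B,o,C,D,d]
After op 4 (rotate(-1)): offset=4, physical=[B,o,C,D,d], logical=[d,B,o,C,D]
After op 5 (replace(2, 'f')): offset=4, physical=[B,f,C,D,d], logical=[d,B,f,C,D]
After op 6 (swap(2, 0)): offset=4, physical=[B,d,C,D,f], logical=[f,B,d,C,D]
After op 7 (rotate(+3)): offset=2, physical=[B,d,C,D,f], logical=[C,D,f,B,d]
After op 8 (swap(4, 2)): offset=2, physical=[B,f,C,D,d], logical=[C,D,d,B,f]
After op 9 (rotate(+1)): offset=3, physical=[B,f,C,D,d], logical=[D,d,B,f,C]
After op 10 (swap(4, 0)): offset=3, physical=[B,f,D,C,d], logical=[C,d,B,f,D]
After op 11 (replace(1, 'b')): offset=3, physical=[B,f,D,C,b], logical=[C,b,B,f,D]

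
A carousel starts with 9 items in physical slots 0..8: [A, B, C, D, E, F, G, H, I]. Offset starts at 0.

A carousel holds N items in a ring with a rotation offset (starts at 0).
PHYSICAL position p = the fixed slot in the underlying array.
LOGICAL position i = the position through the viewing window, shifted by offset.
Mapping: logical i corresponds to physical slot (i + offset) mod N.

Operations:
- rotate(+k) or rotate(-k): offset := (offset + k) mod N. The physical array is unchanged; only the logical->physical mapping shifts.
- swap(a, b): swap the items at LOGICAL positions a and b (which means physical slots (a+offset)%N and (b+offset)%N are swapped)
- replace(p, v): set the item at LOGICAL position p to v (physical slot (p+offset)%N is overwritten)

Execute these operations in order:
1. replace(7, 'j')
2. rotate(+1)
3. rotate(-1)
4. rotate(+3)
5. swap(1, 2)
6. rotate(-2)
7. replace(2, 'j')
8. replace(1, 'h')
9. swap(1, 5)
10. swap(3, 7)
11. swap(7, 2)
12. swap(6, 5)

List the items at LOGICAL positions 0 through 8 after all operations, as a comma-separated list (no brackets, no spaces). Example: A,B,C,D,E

Answer: B,G,F,I,E,j,h,j,A

Derivation:
After op 1 (replace(7, 'j')): offset=0, physical=[A,B,C,D,E,F,G,j,I], logical=[A,B,C,D,E,F,G,j,I]
After op 2 (rotate(+1)): offset=1, physical=[A,B,C,D,E,F,G,j,I], logical=[B,C,D,E,F,G,j,I,A]
After op 3 (rotate(-1)): offset=0, physical=[A,B,C,D,E,F,G,j,I], logical=[A,B,C,D,E,F,G,j,I]
After op 4 (rotate(+3)): offset=3, physical=[A,B,C,D,E,F,G,j,I], logical=[D,E,F,G,j,I,A,B,C]
After op 5 (swap(1, 2)): offset=3, physical=[A,B,C,D,F,E,G,j,I], logical=[D,F,E,G,j,I,A,B,C]
After op 6 (rotate(-2)): offset=1, physical=[A,B,C,D,F,E,G,j,I], logical=[B,C,D,F,E,G,j,I,A]
After op 7 (replace(2, 'j')): offset=1, physical=[A,B,C,j,F,E,G,j,I], logical=[B,C,j,F,E,G,j,I,A]
After op 8 (replace(1, 'h')): offset=1, physical=[A,B,h,j,F,E,G,j,I], logical=[B,h,j,F,E,G,j,I,A]
After op 9 (swap(1, 5)): offset=1, physical=[A,B,G,j,F,E,h,j,I], logical=[B,G,j,F,E,h,j,I,A]
After op 10 (swap(3, 7)): offset=1, physical=[A,B,G,j,I,E,h,j,F], logical=[B,G,j,I,E,h,j,F,A]
After op 11 (swap(7, 2)): offset=1, physical=[A,B,G,F,I,E,h,j,j], logical=[B,G,F,I,E,h,j,j,A]
After op 12 (swap(6, 5)): offset=1, physical=[A,B,G,F,I,E,j,h,j], logical=[B,G,F,I,E,j,h,j,A]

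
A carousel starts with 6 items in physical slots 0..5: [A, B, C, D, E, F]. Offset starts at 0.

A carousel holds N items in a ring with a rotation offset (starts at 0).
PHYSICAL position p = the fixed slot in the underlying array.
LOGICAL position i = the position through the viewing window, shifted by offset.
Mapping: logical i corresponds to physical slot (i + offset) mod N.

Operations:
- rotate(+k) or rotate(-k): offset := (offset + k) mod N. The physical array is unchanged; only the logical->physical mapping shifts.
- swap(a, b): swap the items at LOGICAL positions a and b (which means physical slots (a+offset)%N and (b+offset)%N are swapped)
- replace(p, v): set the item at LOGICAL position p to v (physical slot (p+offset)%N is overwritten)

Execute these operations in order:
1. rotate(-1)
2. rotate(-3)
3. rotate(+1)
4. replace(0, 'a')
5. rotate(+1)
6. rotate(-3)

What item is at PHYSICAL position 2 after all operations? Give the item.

Answer: C

Derivation:
After op 1 (rotate(-1)): offset=5, physical=[A,B,C,D,E,F], logical=[F,A,B,C,D,E]
After op 2 (rotate(-3)): offset=2, physical=[A,B,C,D,E,F], logical=[C,D,E,F,A,B]
After op 3 (rotate(+1)): offset=3, physical=[A,B,C,D,E,F], logical=[D,E,F,A,B,C]
After op 4 (replace(0, 'a')): offset=3, physical=[A,B,C,a,E,F], logical=[a,E,F,A,B,C]
After op 5 (rotate(+1)): offset=4, physical=[A,B,C,a,E,F], logical=[E,F,A,B,C,a]
After op 6 (rotate(-3)): offset=1, physical=[A,B,C,a,E,F], logical=[B,C,a,E,F,A]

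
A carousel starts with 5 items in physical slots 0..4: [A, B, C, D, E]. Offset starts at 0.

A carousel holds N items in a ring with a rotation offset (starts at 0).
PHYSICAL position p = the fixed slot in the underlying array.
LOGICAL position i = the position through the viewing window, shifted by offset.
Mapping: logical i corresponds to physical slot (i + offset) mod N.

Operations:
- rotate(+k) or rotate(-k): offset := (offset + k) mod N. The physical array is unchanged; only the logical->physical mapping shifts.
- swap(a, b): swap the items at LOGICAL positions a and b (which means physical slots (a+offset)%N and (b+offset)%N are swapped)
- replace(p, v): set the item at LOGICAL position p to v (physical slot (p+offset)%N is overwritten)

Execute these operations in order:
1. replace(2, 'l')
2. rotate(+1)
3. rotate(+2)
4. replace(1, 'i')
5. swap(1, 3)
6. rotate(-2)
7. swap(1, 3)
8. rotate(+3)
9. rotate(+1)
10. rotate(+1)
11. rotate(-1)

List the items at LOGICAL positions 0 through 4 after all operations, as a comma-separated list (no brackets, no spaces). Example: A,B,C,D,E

Answer: A,i,B,D,l

Derivation:
After op 1 (replace(2, 'l')): offset=0, physical=[A,B,l,D,E], logical=[A,B,l,D,E]
After op 2 (rotate(+1)): offset=1, physical=[A,B,l,D,E], logical=[B,l,D,E,A]
After op 3 (rotate(+2)): offset=3, physical=[A,B,l,D,E], logical=[D,E,A,B,l]
After op 4 (replace(1, 'i')): offset=3, physical=[A,B,l,D,i], logical=[D,i,A,B,l]
After op 5 (swap(1, 3)): offset=3, physical=[A,i,l,D,B], logical=[D,B,A,i,l]
After op 6 (rotate(-2)): offset=1, physical=[A,i,l,D,B], logical=[i,l,D,B,A]
After op 7 (swap(1, 3)): offset=1, physical=[A,i,B,D,l], logical=[i,B,D,l,A]
After op 8 (rotate(+3)): offset=4, physical=[A,i,B,D,l], logical=[l,A,i,B,D]
After op 9 (rotate(+1)): offset=0, physical=[A,i,B,D,l], logical=[A,i,B,D,l]
After op 10 (rotate(+1)): offset=1, physical=[A,i,B,D,l], logical=[i,B,D,l,A]
After op 11 (rotate(-1)): offset=0, physical=[A,i,B,D,l], logical=[A,i,B,D,l]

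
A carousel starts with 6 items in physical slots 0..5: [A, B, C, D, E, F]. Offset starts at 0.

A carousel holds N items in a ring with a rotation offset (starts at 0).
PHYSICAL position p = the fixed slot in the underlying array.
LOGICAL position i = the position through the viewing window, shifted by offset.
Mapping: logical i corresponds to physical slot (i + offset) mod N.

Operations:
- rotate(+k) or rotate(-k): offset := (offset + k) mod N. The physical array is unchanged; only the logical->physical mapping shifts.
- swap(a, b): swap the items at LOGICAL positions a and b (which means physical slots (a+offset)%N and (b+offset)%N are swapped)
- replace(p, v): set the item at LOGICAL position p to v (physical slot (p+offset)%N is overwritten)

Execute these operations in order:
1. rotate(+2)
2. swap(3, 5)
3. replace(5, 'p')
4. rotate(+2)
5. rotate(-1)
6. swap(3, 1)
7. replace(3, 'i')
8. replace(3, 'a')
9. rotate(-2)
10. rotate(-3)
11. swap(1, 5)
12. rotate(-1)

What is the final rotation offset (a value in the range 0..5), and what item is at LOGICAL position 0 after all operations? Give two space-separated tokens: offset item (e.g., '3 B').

After op 1 (rotate(+2)): offset=2, physical=[A,B,C,D,E,F], logical=[C,D,E,F,A,B]
After op 2 (swap(3, 5)): offset=2, physical=[A,F,C,D,E,B], logical=[C,D,E,B,A,F]
After op 3 (replace(5, 'p')): offset=2, physical=[A,p,C,D,E,B], logical=[C,D,E,B,A,p]
After op 4 (rotate(+2)): offset=4, physical=[A,p,C,D,E,B], logical=[E,B,A,p,C,D]
After op 5 (rotate(-1)): offset=3, physical=[A,p,C,D,E,B], logical=[D,E,B,A,p,C]
After op 6 (swap(3, 1)): offset=3, physical=[E,p,C,D,A,B], logical=[D,A,B,E,p,C]
After op 7 (replace(3, 'i')): offset=3, physical=[i,p,C,D,A,B], logical=[D,A,B,i,p,C]
After op 8 (replace(3, 'a')): offset=3, physical=[a,p,C,D,A,B], logical=[D,A,B,a,p,C]
After op 9 (rotate(-2)): offset=1, physical=[a,p,C,D,A,B], logical=[p,C,D,A,B,a]
After op 10 (rotate(-3)): offset=4, physical=[a,p,C,D,A,B], logical=[A,B,a,p,C,D]
After op 11 (swap(1, 5)): offset=4, physical=[a,p,C,B,A,D], logical=[A,D,a,p,C,B]
After op 12 (rotate(-1)): offset=3, physical=[a,p,C,B,A,D], logical=[B,A,D,a,p,C]

Answer: 3 B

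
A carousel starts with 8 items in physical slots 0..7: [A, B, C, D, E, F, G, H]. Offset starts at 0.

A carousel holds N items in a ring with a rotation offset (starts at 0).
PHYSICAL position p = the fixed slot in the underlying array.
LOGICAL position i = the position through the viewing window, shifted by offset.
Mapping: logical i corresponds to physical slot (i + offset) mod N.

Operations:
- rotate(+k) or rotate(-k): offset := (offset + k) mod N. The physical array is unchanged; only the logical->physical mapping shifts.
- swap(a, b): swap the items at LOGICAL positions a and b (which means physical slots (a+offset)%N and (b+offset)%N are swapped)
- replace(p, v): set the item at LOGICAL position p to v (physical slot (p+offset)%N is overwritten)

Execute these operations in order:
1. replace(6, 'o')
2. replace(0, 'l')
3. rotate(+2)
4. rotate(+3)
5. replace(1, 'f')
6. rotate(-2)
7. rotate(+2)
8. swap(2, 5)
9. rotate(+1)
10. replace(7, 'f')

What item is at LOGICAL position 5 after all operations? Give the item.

Answer: D

Derivation:
After op 1 (replace(6, 'o')): offset=0, physical=[A,B,C,D,E,F,o,H], logical=[A,B,C,D,E,F,o,H]
After op 2 (replace(0, 'l')): offset=0, physical=[l,B,C,D,E,F,o,H], logical=[l,B,C,D,E,F,o,H]
After op 3 (rotate(+2)): offset=2, physical=[l,B,C,D,E,F,o,H], logical=[C,D,E,F,o,H,l,B]
After op 4 (rotate(+3)): offset=5, physical=[l,B,C,D,E,F,o,H], logical=[F,o,H,l,B,C,D,E]
After op 5 (replace(1, 'f')): offset=5, physical=[l,B,C,D,E,F,f,H], logical=[F,f,H,l,B,C,D,E]
After op 6 (rotate(-2)): offset=3, physical=[l,B,C,D,E,F,f,H], logical=[D,E,F,f,H,l,B,C]
After op 7 (rotate(+2)): offset=5, physical=[l,B,C,D,E,F,f,H], logical=[F,f,H,l,B,C,D,E]
After op 8 (swap(2, 5)): offset=5, physical=[l,B,H,D,E,F,f,C], logical=[F,f,C,l,B,H,D,E]
After op 9 (rotate(+1)): offset=6, physical=[l,B,H,D,E,F,f,C], logical=[f,C,l,B,H,D,E,F]
After op 10 (replace(7, 'f')): offset=6, physical=[l,B,H,D,E,f,f,C], logical=[f,C,l,B,H,D,E,f]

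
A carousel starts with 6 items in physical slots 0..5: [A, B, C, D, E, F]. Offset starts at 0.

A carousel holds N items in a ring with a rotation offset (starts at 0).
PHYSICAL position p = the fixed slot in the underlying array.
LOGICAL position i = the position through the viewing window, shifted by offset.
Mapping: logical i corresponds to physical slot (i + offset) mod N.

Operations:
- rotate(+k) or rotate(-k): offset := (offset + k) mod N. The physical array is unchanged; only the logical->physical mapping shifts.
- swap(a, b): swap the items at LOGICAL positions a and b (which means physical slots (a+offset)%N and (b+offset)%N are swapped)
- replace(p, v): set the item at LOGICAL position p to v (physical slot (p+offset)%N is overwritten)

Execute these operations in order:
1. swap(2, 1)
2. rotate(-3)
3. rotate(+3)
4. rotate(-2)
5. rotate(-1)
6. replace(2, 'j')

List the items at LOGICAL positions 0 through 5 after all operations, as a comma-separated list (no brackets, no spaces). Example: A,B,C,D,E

Answer: D,E,j,A,C,B

Derivation:
After op 1 (swap(2, 1)): offset=0, physical=[A,C,B,D,E,F], logical=[A,C,B,D,E,F]
After op 2 (rotate(-3)): offset=3, physical=[A,C,B,D,E,F], logical=[D,E,F,A,C,B]
After op 3 (rotate(+3)): offset=0, physical=[A,C,B,D,E,F], logical=[A,C,B,D,E,F]
After op 4 (rotate(-2)): offset=4, physical=[A,C,B,D,E,F], logical=[E,F,A,C,B,D]
After op 5 (rotate(-1)): offset=3, physical=[A,C,B,D,E,F], logical=[D,E,F,A,C,B]
After op 6 (replace(2, 'j')): offset=3, physical=[A,C,B,D,E,j], logical=[D,E,j,A,C,B]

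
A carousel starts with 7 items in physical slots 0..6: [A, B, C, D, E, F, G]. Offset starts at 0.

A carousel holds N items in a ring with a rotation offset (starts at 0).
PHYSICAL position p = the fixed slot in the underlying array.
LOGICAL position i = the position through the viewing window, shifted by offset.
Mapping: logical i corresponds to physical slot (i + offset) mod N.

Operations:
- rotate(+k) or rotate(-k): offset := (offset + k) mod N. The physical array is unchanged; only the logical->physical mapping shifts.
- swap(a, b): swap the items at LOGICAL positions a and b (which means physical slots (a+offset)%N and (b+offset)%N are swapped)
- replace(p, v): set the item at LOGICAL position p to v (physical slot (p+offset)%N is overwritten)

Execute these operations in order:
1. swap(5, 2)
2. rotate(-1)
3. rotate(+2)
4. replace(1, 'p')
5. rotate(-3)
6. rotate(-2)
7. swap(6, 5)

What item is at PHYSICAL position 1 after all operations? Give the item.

After op 1 (swap(5, 2)): offset=0, physical=[A,B,F,D,E,C,G], logical=[A,B,F,D,E,C,G]
After op 2 (rotate(-1)): offset=6, physical=[A,B,F,D,E,C,G], logical=[G,A,B,F,D,E,C]
After op 3 (rotate(+2)): offset=1, physical=[A,B,F,D,E,C,G], logical=[B,F,D,E,C,G,A]
After op 4 (replace(1, 'p')): offset=1, physical=[A,B,p,D,E,C,G], logical=[B,p,D,E,C,G,A]
After op 5 (rotate(-3)): offset=5, physical=[A,B,p,D,E,C,G], logical=[C,G,A,B,p,D,E]
After op 6 (rotate(-2)): offset=3, physical=[A,B,p,D,E,C,G], logical=[D,E,C,G,A,B,p]
After op 7 (swap(6, 5)): offset=3, physical=[A,p,B,D,E,C,G], logical=[D,E,C,G,A,p,B]

Answer: p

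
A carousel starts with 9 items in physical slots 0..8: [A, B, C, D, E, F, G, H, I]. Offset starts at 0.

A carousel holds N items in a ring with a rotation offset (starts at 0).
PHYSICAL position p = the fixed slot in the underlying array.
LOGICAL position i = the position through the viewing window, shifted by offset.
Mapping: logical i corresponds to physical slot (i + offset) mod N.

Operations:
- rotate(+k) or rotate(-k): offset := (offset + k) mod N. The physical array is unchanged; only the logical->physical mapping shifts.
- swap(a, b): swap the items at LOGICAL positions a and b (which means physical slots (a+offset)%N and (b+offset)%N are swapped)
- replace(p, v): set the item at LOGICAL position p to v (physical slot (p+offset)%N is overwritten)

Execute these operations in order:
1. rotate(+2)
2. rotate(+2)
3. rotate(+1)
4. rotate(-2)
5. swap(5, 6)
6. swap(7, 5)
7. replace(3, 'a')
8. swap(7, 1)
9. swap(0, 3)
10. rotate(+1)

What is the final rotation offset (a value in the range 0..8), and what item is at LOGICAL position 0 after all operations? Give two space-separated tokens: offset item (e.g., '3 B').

Answer: 4 A

Derivation:
After op 1 (rotate(+2)): offset=2, physical=[A,B,C,D,E,F,G,H,I], logical=[C,D,E,F,G,H,I,A,B]
After op 2 (rotate(+2)): offset=4, physical=[A,B,C,D,E,F,G,H,I], logical=[E,F,G,H,I,A,B,C,D]
After op 3 (rotate(+1)): offset=5, physical=[A,B,C,D,E,F,G,H,I], logical=[F,G,H,I,A,B,C,D,E]
After op 4 (rotate(-2)): offset=3, physical=[A,B,C,D,E,F,G,H,I], logical=[D,E,F,G,H,I,A,B,C]
After op 5 (swap(5, 6)): offset=3, physical=[I,B,C,D,E,F,G,H,A], logical=[D,E,F,G,H,A,I,B,C]
After op 6 (swap(7, 5)): offset=3, physical=[I,A,C,D,E,F,G,H,B], logical=[D,E,F,G,H,B,I,A,C]
After op 7 (replace(3, 'a')): offset=3, physical=[I,A,C,D,E,F,a,H,B], logical=[D,E,F,a,H,B,I,A,C]
After op 8 (swap(7, 1)): offset=3, physical=[I,E,C,D,A,F,a,H,B], logical=[D,A,F,a,H,B,I,E,C]
After op 9 (swap(0, 3)): offset=3, physical=[I,E,C,a,A,F,D,H,B], logical=[a,A,F,D,H,B,I,E,C]
After op 10 (rotate(+1)): offset=4, physical=[I,E,C,a,A,F,D,H,B], logical=[A,F,D,H,B,I,E,C,a]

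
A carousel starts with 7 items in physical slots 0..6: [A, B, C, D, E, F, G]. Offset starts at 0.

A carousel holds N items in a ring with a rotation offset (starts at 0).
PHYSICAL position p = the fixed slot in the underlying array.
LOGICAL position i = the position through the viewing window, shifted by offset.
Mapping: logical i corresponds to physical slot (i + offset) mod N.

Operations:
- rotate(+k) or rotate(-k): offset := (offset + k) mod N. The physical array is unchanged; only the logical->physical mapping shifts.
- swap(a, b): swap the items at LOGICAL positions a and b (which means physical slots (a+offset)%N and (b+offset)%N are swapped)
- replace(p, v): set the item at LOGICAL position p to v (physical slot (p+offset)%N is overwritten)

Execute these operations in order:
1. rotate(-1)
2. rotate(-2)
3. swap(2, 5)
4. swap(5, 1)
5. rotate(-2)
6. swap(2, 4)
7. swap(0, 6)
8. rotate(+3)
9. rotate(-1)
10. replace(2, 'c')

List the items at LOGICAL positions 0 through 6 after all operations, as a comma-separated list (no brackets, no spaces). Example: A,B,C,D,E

After op 1 (rotate(-1)): offset=6, physical=[A,B,C,D,E,F,G], logical=[G,A,B,C,D,E,F]
After op 2 (rotate(-2)): offset=4, physical=[A,B,C,D,E,F,G], logical=[E,F,G,A,B,C,D]
After op 3 (swap(2, 5)): offset=4, physical=[A,B,G,D,E,F,C], logical=[E,F,C,A,B,G,D]
After op 4 (swap(5, 1)): offset=4, physical=[A,B,F,D,E,G,C], logical=[E,G,C,A,B,F,D]
After op 5 (rotate(-2)): offset=2, physical=[A,B,F,D,E,G,C], logical=[F,D,E,G,C,A,B]
After op 6 (swap(2, 4)): offset=2, physical=[A,B,F,D,C,G,E], logical=[F,D,C,G,E,A,B]
After op 7 (swap(0, 6)): offset=2, physical=[A,F,B,D,C,G,E], logical=[B,D,C,G,E,A,F]
After op 8 (rotate(+3)): offset=5, physical=[A,F,B,D,C,G,E], logical=[G,E,A,F,B,D,C]
After op 9 (rotate(-1)): offset=4, physical=[A,F,B,D,C,G,E], logical=[C,G,E,A,F,B,D]
After op 10 (replace(2, 'c')): offset=4, physical=[A,F,B,D,C,G,c], logical=[C,G,c,A,F,B,D]

Answer: C,G,c,A,F,B,D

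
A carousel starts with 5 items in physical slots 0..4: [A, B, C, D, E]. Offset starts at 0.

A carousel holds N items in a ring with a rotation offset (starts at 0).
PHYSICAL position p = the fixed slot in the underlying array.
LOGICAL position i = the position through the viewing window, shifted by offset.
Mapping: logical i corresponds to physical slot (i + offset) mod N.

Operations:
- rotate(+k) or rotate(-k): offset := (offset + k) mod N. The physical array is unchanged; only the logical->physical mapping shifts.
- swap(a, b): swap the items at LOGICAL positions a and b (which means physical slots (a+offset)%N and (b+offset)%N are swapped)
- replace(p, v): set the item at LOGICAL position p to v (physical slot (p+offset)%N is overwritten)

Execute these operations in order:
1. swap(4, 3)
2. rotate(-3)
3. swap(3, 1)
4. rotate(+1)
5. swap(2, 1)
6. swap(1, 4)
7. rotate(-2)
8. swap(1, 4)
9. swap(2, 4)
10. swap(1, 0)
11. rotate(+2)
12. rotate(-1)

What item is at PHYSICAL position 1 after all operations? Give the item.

Answer: D

Derivation:
After op 1 (swap(4, 3)): offset=0, physical=[A,B,C,E,D], logical=[A,B,C,E,D]
After op 2 (rotate(-3)): offset=2, physical=[A,B,C,E,D], logical=[C,E,D,A,B]
After op 3 (swap(3, 1)): offset=2, physical=[E,B,C,A,D], logical=[C,A,D,E,B]
After op 4 (rotate(+1)): offset=3, physical=[E,B,C,A,D], logical=[A,D,E,B,C]
After op 5 (swap(2, 1)): offset=3, physical=[D,B,C,A,E], logical=[A,E,D,B,C]
After op 6 (swap(1, 4)): offset=3, physical=[D,B,E,A,C], logical=[A,C,D,B,E]
After op 7 (rotate(-2)): offset=1, physical=[D,B,E,A,C], logical=[B,E,A,C,D]
After op 8 (swap(1, 4)): offset=1, physical=[E,B,D,A,C], logical=[B,D,A,C,E]
After op 9 (swap(2, 4)): offset=1, physical=[A,B,D,E,C], logical=[B,D,E,C,A]
After op 10 (swap(1, 0)): offset=1, physical=[A,D,B,E,C], logical=[D,B,E,C,A]
After op 11 (rotate(+2)): offset=3, physical=[A,D,B,E,C], logical=[E,C,A,D,B]
After op 12 (rotate(-1)): offset=2, physical=[A,D,B,E,C], logical=[B,E,C,A,D]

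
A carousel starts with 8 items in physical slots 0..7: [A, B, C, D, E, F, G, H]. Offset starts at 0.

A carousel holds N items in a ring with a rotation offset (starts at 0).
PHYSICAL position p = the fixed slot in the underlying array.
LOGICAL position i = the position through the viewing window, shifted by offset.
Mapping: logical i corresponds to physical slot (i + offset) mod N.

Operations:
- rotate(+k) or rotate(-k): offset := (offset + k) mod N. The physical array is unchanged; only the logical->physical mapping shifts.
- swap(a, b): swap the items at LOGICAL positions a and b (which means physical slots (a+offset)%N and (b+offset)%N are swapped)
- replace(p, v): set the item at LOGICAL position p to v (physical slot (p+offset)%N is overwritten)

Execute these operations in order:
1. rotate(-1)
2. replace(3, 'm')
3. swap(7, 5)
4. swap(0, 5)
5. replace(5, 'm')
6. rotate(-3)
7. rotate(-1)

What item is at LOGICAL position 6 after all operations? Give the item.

After op 1 (rotate(-1)): offset=7, physical=[A,B,C,D,E,F,G,H], logical=[H,A,B,C,D,E,F,G]
After op 2 (replace(3, 'm')): offset=7, physical=[A,B,m,D,E,F,G,H], logical=[H,A,B,m,D,E,F,G]
After op 3 (swap(7, 5)): offset=7, physical=[A,B,m,D,G,F,E,H], logical=[H,A,B,m,D,G,F,E]
After op 4 (swap(0, 5)): offset=7, physical=[A,B,m,D,H,F,E,G], logical=[G,A,B,m,D,H,F,E]
After op 5 (replace(5, 'm')): offset=7, physical=[A,B,m,D,m,F,E,G], logical=[G,A,B,m,D,m,F,E]
After op 6 (rotate(-3)): offset=4, physical=[A,B,m,D,m,F,E,G], logical=[m,F,E,G,A,B,m,D]
After op 7 (rotate(-1)): offset=3, physical=[A,B,m,D,m,F,E,G], logical=[D,m,F,E,G,A,B,m]

Answer: B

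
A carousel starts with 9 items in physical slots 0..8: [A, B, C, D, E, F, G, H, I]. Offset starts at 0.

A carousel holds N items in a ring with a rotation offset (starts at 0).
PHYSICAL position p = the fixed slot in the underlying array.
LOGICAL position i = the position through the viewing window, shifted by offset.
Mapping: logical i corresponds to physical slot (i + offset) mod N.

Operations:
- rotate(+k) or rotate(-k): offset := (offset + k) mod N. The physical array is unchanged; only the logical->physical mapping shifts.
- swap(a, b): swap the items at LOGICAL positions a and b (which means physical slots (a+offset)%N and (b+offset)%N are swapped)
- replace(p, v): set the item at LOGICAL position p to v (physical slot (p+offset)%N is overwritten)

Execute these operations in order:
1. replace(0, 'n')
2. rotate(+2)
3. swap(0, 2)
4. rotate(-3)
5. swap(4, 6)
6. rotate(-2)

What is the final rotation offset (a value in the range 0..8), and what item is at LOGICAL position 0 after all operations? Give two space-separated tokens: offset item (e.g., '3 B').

Answer: 6 G

Derivation:
After op 1 (replace(0, 'n')): offset=0, physical=[n,B,C,D,E,F,G,H,I], logical=[n,B,C,D,E,F,G,H,I]
After op 2 (rotate(+2)): offset=2, physical=[n,B,C,D,E,F,G,H,I], logical=[C,D,E,F,G,H,I,n,B]
After op 3 (swap(0, 2)): offset=2, physical=[n,B,E,D,C,F,G,H,I], logical=[E,D,C,F,G,H,I,n,B]
After op 4 (rotate(-3)): offset=8, physical=[n,B,E,D,C,F,G,H,I], logical=[I,n,B,E,D,C,F,G,H]
After op 5 (swap(4, 6)): offset=8, physical=[n,B,E,F,C,D,G,H,I], logical=[I,n,B,E,F,C,D,G,H]
After op 6 (rotate(-2)): offset=6, physical=[n,B,E,F,C,D,G,H,I], logical=[G,H,I,n,B,E,F,C,D]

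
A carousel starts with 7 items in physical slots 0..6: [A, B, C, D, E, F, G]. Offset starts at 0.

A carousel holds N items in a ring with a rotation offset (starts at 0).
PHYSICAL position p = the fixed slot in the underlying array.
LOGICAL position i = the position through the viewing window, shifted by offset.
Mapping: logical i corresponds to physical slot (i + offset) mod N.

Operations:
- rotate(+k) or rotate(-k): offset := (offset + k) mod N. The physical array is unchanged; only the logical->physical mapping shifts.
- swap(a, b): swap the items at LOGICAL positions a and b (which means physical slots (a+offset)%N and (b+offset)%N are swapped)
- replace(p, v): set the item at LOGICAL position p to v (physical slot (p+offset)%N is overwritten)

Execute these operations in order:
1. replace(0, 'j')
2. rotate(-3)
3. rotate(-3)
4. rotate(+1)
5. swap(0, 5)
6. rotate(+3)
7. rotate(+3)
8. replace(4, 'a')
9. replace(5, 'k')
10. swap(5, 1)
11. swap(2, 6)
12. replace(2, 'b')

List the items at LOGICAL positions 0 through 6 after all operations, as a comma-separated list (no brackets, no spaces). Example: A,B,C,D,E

After op 1 (replace(0, 'j')): offset=0, physical=[j,B,C,D,E,F,G], logical=[j,B,C,D,E,F,G]
After op 2 (rotate(-3)): offset=4, physical=[j,B,C,D,E,F,G], logical=[E,F,G,j,B,C,D]
After op 3 (rotate(-3)): offset=1, physical=[j,B,C,D,E,F,G], logical=[B,C,D,E,F,G,j]
After op 4 (rotate(+1)): offset=2, physical=[j,B,C,D,E,F,G], logical=[C,D,E,F,G,j,B]
After op 5 (swap(0, 5)): offset=2, physical=[C,B,j,D,E,F,G], logical=[j,D,E,F,G,C,B]
After op 6 (rotate(+3)): offset=5, physical=[C,B,j,D,E,F,G], logical=[F,G,C,B,j,D,E]
After op 7 (rotate(+3)): offset=1, physical=[C,B,j,D,E,F,G], logical=[B,j,D,E,F,G,C]
After op 8 (replace(4, 'a')): offset=1, physical=[C,B,j,D,E,a,G], logical=[B,j,D,E,a,G,C]
After op 9 (replace(5, 'k')): offset=1, physical=[C,B,j,D,E,a,k], logical=[B,j,D,E,a,k,C]
After op 10 (swap(5, 1)): offset=1, physical=[C,B,k,D,E,a,j], logical=[B,k,D,E,a,j,C]
After op 11 (swap(2, 6)): offset=1, physical=[D,B,k,C,E,a,j], logical=[B,k,C,E,a,j,D]
After op 12 (replace(2, 'b')): offset=1, physical=[D,B,k,b,E,a,j], logical=[B,k,b,E,a,j,D]

Answer: B,k,b,E,a,j,D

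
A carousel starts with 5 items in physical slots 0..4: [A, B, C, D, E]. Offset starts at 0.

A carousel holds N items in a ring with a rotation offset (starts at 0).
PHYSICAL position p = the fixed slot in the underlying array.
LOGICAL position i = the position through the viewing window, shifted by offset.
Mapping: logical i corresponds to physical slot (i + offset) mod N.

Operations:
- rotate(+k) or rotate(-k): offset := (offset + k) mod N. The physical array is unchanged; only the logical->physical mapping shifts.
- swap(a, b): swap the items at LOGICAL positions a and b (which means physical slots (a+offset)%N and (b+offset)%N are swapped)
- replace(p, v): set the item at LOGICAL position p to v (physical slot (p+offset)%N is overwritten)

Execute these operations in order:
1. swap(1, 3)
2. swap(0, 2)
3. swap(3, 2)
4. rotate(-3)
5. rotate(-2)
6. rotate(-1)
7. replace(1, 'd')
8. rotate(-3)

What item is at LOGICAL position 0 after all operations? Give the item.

Answer: D

Derivation:
After op 1 (swap(1, 3)): offset=0, physical=[A,D,C,B,E], logical=[A,D,C,B,E]
After op 2 (swap(0, 2)): offset=0, physical=[C,D,A,B,E], logical=[C,D,A,B,E]
After op 3 (swap(3, 2)): offset=0, physical=[C,D,B,A,E], logical=[C,D,B,A,E]
After op 4 (rotate(-3)): offset=2, physical=[C,D,B,A,E], logical=[B,A,E,C,D]
After op 5 (rotate(-2)): offset=0, physical=[C,D,B,A,E], logical=[C,D,B,A,E]
After op 6 (rotate(-1)): offset=4, physical=[C,D,B,A,E], logical=[E,C,D,B,A]
After op 7 (replace(1, 'd')): offset=4, physical=[d,D,B,A,E], logical=[E,d,D,B,A]
After op 8 (rotate(-3)): offset=1, physical=[d,D,B,A,E], logical=[D,B,A,E,d]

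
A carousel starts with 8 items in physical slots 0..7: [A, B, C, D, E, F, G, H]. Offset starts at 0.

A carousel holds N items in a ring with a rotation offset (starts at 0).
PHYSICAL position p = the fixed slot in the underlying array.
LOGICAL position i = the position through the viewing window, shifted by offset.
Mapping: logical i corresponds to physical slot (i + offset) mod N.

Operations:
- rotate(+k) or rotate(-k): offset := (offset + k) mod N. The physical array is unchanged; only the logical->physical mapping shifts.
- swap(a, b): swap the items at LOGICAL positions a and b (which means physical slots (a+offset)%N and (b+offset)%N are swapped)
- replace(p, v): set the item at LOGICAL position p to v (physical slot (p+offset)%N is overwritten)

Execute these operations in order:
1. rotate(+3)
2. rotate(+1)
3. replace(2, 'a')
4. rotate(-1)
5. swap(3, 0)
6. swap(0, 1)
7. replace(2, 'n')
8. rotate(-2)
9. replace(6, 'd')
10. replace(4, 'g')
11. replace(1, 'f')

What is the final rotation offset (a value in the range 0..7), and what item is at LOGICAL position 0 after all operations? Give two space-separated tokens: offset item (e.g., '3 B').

After op 1 (rotate(+3)): offset=3, physical=[A,B,C,D,E,F,G,H], logical=[D,E,F,G,H,A,B,C]
After op 2 (rotate(+1)): offset=4, physical=[A,B,C,D,E,F,G,H], logical=[E,F,G,H,A,B,C,D]
After op 3 (replace(2, 'a')): offset=4, physical=[A,B,C,D,E,F,a,H], logical=[E,F,a,H,A,B,C,D]
After op 4 (rotate(-1)): offset=3, physical=[A,B,C,D,E,F,a,H], logical=[D,E,F,a,H,A,B,C]
After op 5 (swap(3, 0)): offset=3, physical=[A,B,C,a,E,F,D,H], logical=[a,E,F,D,H,A,B,C]
After op 6 (swap(0, 1)): offset=3, physical=[A,B,C,E,a,F,D,H], logical=[E,a,F,D,H,A,B,C]
After op 7 (replace(2, 'n')): offset=3, physical=[A,B,C,E,a,n,D,H], logical=[E,a,n,D,H,A,B,C]
After op 8 (rotate(-2)): offset=1, physical=[A,B,C,E,a,n,D,H], logical=[B,C,E,a,n,D,H,A]
After op 9 (replace(6, 'd')): offset=1, physical=[A,B,C,E,a,n,D,d], logical=[B,C,E,a,n,D,d,A]
After op 10 (replace(4, 'g')): offset=1, physical=[A,B,C,E,a,g,D,d], logical=[B,C,E,a,g,D,d,A]
After op 11 (replace(1, 'f')): offset=1, physical=[A,B,f,E,a,g,D,d], logical=[B,f,E,a,g,D,d,A]

Answer: 1 B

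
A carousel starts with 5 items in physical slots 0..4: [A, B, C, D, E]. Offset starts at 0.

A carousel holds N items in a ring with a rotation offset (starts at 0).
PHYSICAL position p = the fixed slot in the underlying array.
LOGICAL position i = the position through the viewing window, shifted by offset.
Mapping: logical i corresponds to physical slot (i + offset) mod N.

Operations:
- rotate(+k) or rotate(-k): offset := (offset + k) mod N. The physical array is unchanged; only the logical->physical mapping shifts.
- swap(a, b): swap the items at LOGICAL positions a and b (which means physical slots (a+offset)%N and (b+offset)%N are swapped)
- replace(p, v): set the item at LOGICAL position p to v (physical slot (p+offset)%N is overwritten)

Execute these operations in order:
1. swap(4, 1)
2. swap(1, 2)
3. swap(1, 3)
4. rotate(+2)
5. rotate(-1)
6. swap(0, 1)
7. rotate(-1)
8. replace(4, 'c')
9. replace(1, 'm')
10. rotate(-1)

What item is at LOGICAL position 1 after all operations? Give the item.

Answer: A

Derivation:
After op 1 (swap(4, 1)): offset=0, physical=[A,E,C,D,B], logical=[A,E,C,D,B]
After op 2 (swap(1, 2)): offset=0, physical=[A,C,E,D,B], logical=[A,C,E,D,B]
After op 3 (swap(1, 3)): offset=0, physical=[A,D,E,C,B], logical=[A,D,E,C,B]
After op 4 (rotate(+2)): offset=2, physical=[A,D,E,C,B], logical=[E,C,B,A,D]
After op 5 (rotate(-1)): offset=1, physical=[A,D,E,C,B], logical=[D,E,C,B,A]
After op 6 (swap(0, 1)): offset=1, physical=[A,E,D,C,B], logical=[E,D,C,B,A]
After op 7 (rotate(-1)): offset=0, physical=[A,E,D,C,B], logical=[A,E,D,C,B]
After op 8 (replace(4, 'c')): offset=0, physical=[A,E,D,C,c], logical=[A,E,D,C,c]
After op 9 (replace(1, 'm')): offset=0, physical=[A,m,D,C,c], logical=[A,m,D,C,c]
After op 10 (rotate(-1)): offset=4, physical=[A,m,D,C,c], logical=[c,A,m,D,C]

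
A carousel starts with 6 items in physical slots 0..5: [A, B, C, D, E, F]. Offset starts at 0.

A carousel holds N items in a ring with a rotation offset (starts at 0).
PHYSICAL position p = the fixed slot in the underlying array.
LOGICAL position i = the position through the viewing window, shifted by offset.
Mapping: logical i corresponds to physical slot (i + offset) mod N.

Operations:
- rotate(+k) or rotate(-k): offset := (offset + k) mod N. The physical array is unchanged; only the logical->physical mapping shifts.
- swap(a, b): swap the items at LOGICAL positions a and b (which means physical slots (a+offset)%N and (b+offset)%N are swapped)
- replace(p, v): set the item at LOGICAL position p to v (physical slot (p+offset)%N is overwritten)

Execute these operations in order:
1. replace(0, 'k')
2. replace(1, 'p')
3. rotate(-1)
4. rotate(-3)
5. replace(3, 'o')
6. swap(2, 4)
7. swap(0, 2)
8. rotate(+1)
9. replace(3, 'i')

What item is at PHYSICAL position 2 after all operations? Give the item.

After op 1 (replace(0, 'k')): offset=0, physical=[k,B,C,D,E,F], logical=[k,B,C,D,E,F]
After op 2 (replace(1, 'p')): offset=0, physical=[k,p,C,D,E,F], logical=[k,p,C,D,E,F]
After op 3 (rotate(-1)): offset=5, physical=[k,p,C,D,E,F], logical=[F,k,p,C,D,E]
After op 4 (rotate(-3)): offset=2, physical=[k,p,C,D,E,F], logical=[C,D,E,F,k,p]
After op 5 (replace(3, 'o')): offset=2, physical=[k,p,C,D,E,o], logical=[C,D,E,o,k,p]
After op 6 (swap(2, 4)): offset=2, physical=[E,p,C,D,k,o], logical=[C,D,k,o,E,p]
After op 7 (swap(0, 2)): offset=2, physical=[E,p,k,D,C,o], logical=[k,D,C,o,E,p]
After op 8 (rotate(+1)): offset=3, physical=[E,p,k,D,C,o], logical=[D,C,o,E,p,k]
After op 9 (replace(3, 'i')): offset=3, physical=[i,p,k,D,C,o], logical=[D,C,o,i,p,k]

Answer: k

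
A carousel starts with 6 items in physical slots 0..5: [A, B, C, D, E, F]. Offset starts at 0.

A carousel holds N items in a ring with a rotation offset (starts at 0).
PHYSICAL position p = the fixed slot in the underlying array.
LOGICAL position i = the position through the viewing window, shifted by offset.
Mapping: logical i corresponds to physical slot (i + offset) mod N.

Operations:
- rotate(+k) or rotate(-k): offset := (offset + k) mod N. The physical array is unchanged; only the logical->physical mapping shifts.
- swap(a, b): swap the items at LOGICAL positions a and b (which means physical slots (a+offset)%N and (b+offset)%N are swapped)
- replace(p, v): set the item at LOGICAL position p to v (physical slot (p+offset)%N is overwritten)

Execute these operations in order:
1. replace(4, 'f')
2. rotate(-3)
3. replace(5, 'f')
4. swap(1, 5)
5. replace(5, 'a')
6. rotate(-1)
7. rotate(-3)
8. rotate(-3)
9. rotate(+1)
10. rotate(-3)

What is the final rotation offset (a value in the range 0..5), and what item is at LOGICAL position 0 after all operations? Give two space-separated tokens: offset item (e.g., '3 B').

Answer: 0 A

Derivation:
After op 1 (replace(4, 'f')): offset=0, physical=[A,B,C,D,f,F], logical=[A,B,C,D,f,F]
After op 2 (rotate(-3)): offset=3, physical=[A,B,C,D,f,F], logical=[D,f,F,A,B,C]
After op 3 (replace(5, 'f')): offset=3, physical=[A,B,f,D,f,F], logical=[D,f,F,A,B,f]
After op 4 (swap(1, 5)): offset=3, physical=[A,B,f,D,f,F], logical=[D,f,F,A,B,f]
After op 5 (replace(5, 'a')): offset=3, physical=[A,B,a,D,f,F], logical=[D,f,F,A,B,a]
After op 6 (rotate(-1)): offset=2, physical=[A,B,a,D,f,F], logical=[a,D,f,F,A,B]
After op 7 (rotate(-3)): offset=5, physical=[A,B,a,D,f,F], logical=[F,A,B,a,D,f]
After op 8 (rotate(-3)): offset=2, physical=[A,B,a,D,f,F], logical=[a,D,f,F,A,B]
After op 9 (rotate(+1)): offset=3, physical=[A,B,a,D,f,F], logical=[D,f,F,A,B,a]
After op 10 (rotate(-3)): offset=0, physical=[A,B,a,D,f,F], logical=[A,B,a,D,f,F]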